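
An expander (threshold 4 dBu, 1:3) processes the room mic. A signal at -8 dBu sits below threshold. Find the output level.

-32 dBu

The input is 12 dB below the 4 dBu threshold.
A 1:3 expander multiplies undershoot by 3: 12 × 3 = 36 dB below threshold.
Output = 4 − 36 = -32 dBu.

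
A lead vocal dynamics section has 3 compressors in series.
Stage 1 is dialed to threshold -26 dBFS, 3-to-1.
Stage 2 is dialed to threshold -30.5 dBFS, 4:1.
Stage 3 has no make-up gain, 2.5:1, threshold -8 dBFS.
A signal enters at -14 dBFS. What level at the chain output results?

-28.375 dBFS

Stage 1: 12 dB above -26 dBFS, reduced 3:1 to 4 dB above → -22 dBFS.
Stage 2: 8.5 dB above -30.5 dBFS, reduced 4:1 to 2.125 dB above → -28.375 dBFS.
Stage 3: -28.375 dBFS ≤ -8 dBFS, so stage 3 doesn't engage; output -28.375 dBFS.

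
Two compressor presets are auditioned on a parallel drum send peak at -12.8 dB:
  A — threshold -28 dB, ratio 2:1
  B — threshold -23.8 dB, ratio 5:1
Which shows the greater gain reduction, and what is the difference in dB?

A: 15.2 dB over, compressed to 7.6 dB over, so 7.6 dB of GR.
B: 11 dB over, compressed to 2.2 dB over, so 8.8 dB of GR.
B reduces 1.2 dB more.

B, by 1.2 dB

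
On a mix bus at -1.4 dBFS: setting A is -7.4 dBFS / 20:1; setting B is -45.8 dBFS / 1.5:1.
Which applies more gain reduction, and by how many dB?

A: GR = 6 − 6/20 = 5.7 dB.
B: GR = 44.4 − 44.4/1.5 = 14.8 dB.
B reduces 9.1 dB more.

B, by 9.1 dB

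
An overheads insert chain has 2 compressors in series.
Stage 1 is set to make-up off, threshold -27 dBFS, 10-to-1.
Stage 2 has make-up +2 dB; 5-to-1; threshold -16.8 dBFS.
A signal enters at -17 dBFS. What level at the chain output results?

-24 dBFS

Stage 1: 10 dB above -27 dBFS, reduced 10:1 to 1 dB above → -26 dBFS.
Stage 2: -26 dBFS is at or below the -16.8 dBFS threshold — no compression; make-up brings it to -24 dBFS.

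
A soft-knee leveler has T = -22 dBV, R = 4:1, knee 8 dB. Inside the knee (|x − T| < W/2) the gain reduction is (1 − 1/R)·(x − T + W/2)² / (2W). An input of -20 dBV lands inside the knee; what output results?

x − T + W/2 = -20 − (-22) + 4 = 6.
GR = (1 − 1/4) × 6² / 16 = 0.75 × 36 / 16 = 1.6875 dB.
Output = -20 − 1.6875 = -21.6875 dBV.

-21.6875 dBV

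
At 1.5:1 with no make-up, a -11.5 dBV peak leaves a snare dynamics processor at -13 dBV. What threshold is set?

Gain reduction = -11.5 − (-13) = 1.5 dB; output overshoot = GR / (R − 1) = 1.5 / 0.5 = 3 dB.
Threshold = output − output overshoot = -13 − 3 = -16 dBV.

-16 dBV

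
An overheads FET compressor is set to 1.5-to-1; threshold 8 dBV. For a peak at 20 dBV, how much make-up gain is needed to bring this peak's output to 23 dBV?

7 dB

Without make-up, output = threshold + overshoot/1.5 = 8 + 8 = 16 dBV.
Gap to target: 7 dB.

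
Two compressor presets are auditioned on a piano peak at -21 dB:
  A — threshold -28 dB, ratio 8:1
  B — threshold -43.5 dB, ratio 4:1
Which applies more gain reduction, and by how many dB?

A: overshoot 7 dB → output overshoot 0.875 dB → GR 6.125 dB.
B: overshoot 22.5 dB → output overshoot 5.625 dB → GR 16.875 dB.
Difference: 10.75 dB in favour of B.

B, by 10.75 dB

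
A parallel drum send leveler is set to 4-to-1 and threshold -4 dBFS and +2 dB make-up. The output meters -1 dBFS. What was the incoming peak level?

0 dBFS

Stripping the +2 dB make-up gives -3 dBFS at the gain stage.
Post-compression overshoot = -3 − (-4) = 1 dB.
Input overshoot = R × output overshoot = 4 dB → input = -4 + 4 = 0 dBFS.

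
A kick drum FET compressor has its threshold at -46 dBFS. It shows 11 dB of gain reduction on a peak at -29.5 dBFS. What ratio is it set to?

Input overshoot = -29.5 − (-46) = 16.5 dB.
Output overshoot = 16.5 − 11 = 5.5 dB.
Ratio = input overshoot / output overshoot = 16.5 / 5.5 = 3.

3:1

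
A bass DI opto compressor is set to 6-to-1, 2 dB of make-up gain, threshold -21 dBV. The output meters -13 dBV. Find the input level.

15 dBV

Remove make-up: -13 − 2 = -15 dBV.
That's 6 dB above the -21 dBV threshold.
Undo the ratio: input overshoot = 6 × 6 = 36 dB, giving input = 15 dBV.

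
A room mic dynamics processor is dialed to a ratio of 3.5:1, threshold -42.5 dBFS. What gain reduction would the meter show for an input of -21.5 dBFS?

15 dB

The signal is 21 dB above threshold.
After 3.5:1 compression the overshoot becomes 21/3.5 = 6 dB.
So the signal is attenuated by 21 − 6 = 15 dB.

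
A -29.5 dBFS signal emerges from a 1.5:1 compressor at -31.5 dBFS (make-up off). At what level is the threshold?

Let T be the threshold. Output overshoot = (input overshoot)/R, so -31.5 − T = (-29.5 − T)/1.5.
1.5·(-31.5 − T) = -29.5 − T → 0.5·T = -47.25 − (-29.5) = -17.75.
T = -17.75/0.5 = -35.5 dBFS.

-35.5 dBFS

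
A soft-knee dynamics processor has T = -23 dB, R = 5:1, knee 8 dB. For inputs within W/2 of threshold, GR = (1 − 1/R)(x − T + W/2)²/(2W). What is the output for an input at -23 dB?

-23.8 dB

x − T + W/2 = -23 − (-23) + 4 = 4.
GR = (1 − 1/5) × 4² / 16 = 0.8 × 16 / 16 = 0.8 dB.
Output = -23 − 0.8 = -23.8 dB.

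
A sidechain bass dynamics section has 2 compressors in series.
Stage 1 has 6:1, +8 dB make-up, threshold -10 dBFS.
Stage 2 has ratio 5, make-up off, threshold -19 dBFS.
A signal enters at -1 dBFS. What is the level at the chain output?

-15.3 dBFS

Stage 1: -1 dBFS is 9 dB over -10 dBFS; at 6:1 that becomes 1.5 dB over, giving -8.5 dBFS; +8 dB make-up → -0.5 dBFS.
Stage 2: -0.5 dBFS is 18.5 dB over -19 dBFS; at 5:1 that becomes 3.7 dB over, giving -15.3 dBFS.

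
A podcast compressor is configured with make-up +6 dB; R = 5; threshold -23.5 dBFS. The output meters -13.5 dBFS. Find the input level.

-3.5 dBFS

Remove make-up: -13.5 − 6 = -19.5 dBFS.
The compressed level sits -19.5 − (-23.5) = 4 dB over threshold.
Undo the ratio: input overshoot = 4 × 5 = 20 dB, giving input = -3.5 dBFS.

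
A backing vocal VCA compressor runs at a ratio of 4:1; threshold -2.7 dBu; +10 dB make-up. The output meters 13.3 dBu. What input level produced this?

Before make-up, the level was 13.3 − 10 = 3.3 dBu.
Post-compression overshoot = 3.3 − (-2.7) = 6 dB.
Input overshoot = R × output overshoot = 24 dB → input = -2.7 + 24 = 21.3 dBu.

21.3 dBu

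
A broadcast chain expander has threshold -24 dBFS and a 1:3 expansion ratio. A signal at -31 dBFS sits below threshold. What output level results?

-45 dBFS

Undershoot = (-24) − (-31) = 7 dB.
At 1:3, that expands to 21 dB under threshold.
Output = -24 − 21 = -45 dBFS.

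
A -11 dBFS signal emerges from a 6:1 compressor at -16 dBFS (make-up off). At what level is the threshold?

-17 dBFS

Input is 6 dB above T (since output overshoot × R = input overshoot: (-16 − T)·6 = -11 − T gives T = -17 dBFS).
Check: -17 + (-11 − (-17))/6 = -17 + 1 = -16 dBFS. ✓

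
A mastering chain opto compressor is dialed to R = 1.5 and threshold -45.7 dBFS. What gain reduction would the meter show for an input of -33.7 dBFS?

4 dB

The signal is 12 dB above threshold.
After 1.5:1 compression the overshoot becomes 12/1.5 = 8 dB.
GR = overshoot in − overshoot out = 12 − 8 = 4 dB.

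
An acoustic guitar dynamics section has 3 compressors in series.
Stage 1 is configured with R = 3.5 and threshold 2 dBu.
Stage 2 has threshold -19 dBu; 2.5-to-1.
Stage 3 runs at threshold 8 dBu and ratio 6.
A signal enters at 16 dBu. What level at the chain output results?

Stage 1: 16 dBu is 14 dB over 2 dBu; at 3.5:1 that becomes 4 dB over, giving 6 dBu.
Stage 2: overshoot 25 dB → 25/2.5 = 10 dB → -9 dBu.
Stage 3: -9 dBu is at or below the 8 dBu threshold — no compression; output -9 dBu.

-9 dBu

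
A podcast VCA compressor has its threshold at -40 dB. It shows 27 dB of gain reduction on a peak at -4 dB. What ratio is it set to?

4:1

Input overshoot = -4 − (-40) = 36 dB.
Output overshoot = 36 − 27 = 9 dB.
Ratio = input overshoot / output overshoot = 36 / 9 = 4.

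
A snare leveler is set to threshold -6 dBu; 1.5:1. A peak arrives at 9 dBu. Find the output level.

4 dBu

Overshoot: 9 − (-6) = 15 dB.
The 15 dB excess becomes 10 dB after 1.5:1 reduction.
So the level is -6 + 10 = 4 dBu.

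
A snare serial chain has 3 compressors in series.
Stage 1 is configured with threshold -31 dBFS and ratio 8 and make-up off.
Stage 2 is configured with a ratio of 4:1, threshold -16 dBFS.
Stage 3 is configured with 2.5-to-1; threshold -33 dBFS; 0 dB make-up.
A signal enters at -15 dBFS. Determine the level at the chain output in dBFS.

Stage 1: -15 dBFS is 16 dB over -31 dBFS; at 8:1 that becomes 2 dB over, giving -29 dBFS.
Stage 2: below threshold (-29 ≤ -16); passes unchanged; output -29 dBFS.
Stage 3: overshoot 4 dB → 4/2.5 = 1.6 dB → -31.4 dBFS.

-31.4 dBFS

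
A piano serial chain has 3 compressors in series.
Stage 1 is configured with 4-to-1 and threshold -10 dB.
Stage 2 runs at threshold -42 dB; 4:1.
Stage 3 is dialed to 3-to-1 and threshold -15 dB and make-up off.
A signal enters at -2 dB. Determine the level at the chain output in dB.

-33.5 dB

Stage 1: 8 dB above -10 dB, reduced 4:1 to 2 dB above → -8 dB.
Stage 2: -8 dB is 34 dB over -42 dB; at 4:1 that becomes 8.5 dB over, giving -33.5 dB.
Stage 3: below threshold (-33.5 ≤ -15); passes unchanged; output -33.5 dB.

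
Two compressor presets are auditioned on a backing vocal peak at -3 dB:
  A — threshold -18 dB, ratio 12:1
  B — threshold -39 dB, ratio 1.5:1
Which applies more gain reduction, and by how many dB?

A, by 1.75 dB

A: 15 dB over, compressed to 1.25 dB over, so 13.75 dB of GR.
B: 36 dB over, compressed to 24 dB over, so 12 dB of GR.
A applies 1.75 dB more gain reduction.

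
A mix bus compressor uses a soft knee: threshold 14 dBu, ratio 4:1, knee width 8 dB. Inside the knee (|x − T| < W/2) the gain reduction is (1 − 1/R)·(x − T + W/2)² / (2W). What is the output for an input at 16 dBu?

x − T + W/2 = 16 − 14 + 4 = 6.
GR = (1 − 1/4) × 6² / 16 = 0.75 × 36 / 16 = 1.6875 dB.
Output = 16 − 1.6875 = 14.3125 dBu.

14.3125 dBu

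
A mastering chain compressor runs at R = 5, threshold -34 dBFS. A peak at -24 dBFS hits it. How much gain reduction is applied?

8 dB

-24 dBFS exceeds the threshold by 10 dB.
After 5:1 compression the overshoot becomes 10/5 = 2 dB.
GR = overshoot in − overshoot out = 10 − 2 = 8 dB.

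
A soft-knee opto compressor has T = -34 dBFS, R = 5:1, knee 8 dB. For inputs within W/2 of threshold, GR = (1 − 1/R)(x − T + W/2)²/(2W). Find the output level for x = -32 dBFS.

-33.8 dBFS

x − T + W/2 = -32 − (-34) + 4 = 6.
GR = (1 − 1/5) × 6² / 16 = 0.8 × 36 / 16 = 1.8 dB.
Output = -32 − 1.8 = -33.8 dBFS.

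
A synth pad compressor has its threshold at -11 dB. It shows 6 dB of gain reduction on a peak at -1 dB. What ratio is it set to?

Input overshoot = -1 − (-11) = 10 dB.
Output overshoot = 10 − 6 = 4 dB.
Ratio = input overshoot / output overshoot = 10 / 4 = 2.5.

2.5:1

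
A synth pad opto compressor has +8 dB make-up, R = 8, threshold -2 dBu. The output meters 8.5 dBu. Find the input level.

Remove make-up: 8.5 − 8 = 0.5 dBu.
That's 2.5 dB above the -2 dBu threshold.
Before 8:1 compression the overshoot was 2.5 × 8 = 20 dB, so input = -2 + 20 = 18 dBu.

18 dBu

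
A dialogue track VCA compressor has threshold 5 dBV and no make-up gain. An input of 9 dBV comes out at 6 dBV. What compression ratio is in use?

Input overshoot = 9 − 5 = 4 dB; output overshoot = 6 − 5 = 1 dB.
Ratio = 4 / 1 = 4.

4:1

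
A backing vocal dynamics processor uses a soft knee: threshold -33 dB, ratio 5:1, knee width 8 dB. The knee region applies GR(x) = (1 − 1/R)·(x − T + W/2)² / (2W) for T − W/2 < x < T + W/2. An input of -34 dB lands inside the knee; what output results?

x − T + W/2 = -34 − (-33) + 4 = 3.
GR = (1 − 1/5) × 3² / 16 = 0.8 × 9 / 16 = 0.45 dB.
Output = -34 − 0.45 = -34.45 dB.

-34.45 dB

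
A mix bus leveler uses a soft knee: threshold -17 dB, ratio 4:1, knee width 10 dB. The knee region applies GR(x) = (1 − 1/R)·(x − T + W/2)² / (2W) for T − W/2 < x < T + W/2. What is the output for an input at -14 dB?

-16.4 dB

x − T + W/2 = -14 − (-17) + 5 = 8.
GR = (1 − 1/4) × 8² / 20 = 0.75 × 64 / 20 = 2.4 dB.
Output = -14 − 2.4 = -16.4 dB.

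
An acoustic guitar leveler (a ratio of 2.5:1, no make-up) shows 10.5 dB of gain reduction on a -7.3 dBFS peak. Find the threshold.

-24.8 dBFS

Gain reduction = -7.3 − (-17.8) = 10.5 dB; output overshoot = GR / (R − 1) = 10.5 / 1.5 = 7 dB.
Threshold = output − output overshoot = -17.8 − 7 = -24.8 dBFS.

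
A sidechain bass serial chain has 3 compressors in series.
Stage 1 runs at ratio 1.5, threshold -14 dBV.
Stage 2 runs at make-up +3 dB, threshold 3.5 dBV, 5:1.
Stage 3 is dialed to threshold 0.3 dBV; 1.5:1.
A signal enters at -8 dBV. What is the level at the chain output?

Stage 1: 6 dB above -14 dBV, reduced 1.5:1 to 4 dB above → -10 dBV.
Stage 2: below threshold (-10 ≤ 3.5); passes unchanged; make-up brings it to -7 dBV.
Stage 3: below threshold (-7 ≤ 0.3); passes unchanged; output -7 dBV.

-7 dBV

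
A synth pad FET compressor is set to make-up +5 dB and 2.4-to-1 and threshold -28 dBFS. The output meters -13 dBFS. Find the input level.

Stripping the +5 dB make-up gives -18 dBFS at the gain stage.
The compressed level sits -18 − (-28) = 10 dB over threshold.
Undo the ratio: input overshoot = 10 × 2.4 = 24 dB, giving input = -4 dBFS.

-4 dBFS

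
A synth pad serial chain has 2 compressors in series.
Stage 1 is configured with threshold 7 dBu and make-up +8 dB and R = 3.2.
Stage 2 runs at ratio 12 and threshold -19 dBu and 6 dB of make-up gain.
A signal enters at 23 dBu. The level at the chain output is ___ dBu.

-9.75 dBu

Stage 1: overshoot 16 dB → 16/3.2 = 5 dB → 12 dBu; +8 dB make-up → 20 dBu.
Stage 2: overshoot 39 dB → 39/12 = 3.25 dB → -15.75 dBu; +6 dB make-up → -9.75 dBu.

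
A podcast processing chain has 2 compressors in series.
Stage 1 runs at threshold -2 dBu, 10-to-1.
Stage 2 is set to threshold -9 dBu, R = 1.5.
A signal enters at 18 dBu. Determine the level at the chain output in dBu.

Stage 1: 20 dB above -2 dBu, reduced 10:1 to 2 dB above → 0 dBu.
Stage 2: overshoot 9 dB → 9/1.5 = 6 dB → -3 dBu.

-3 dBu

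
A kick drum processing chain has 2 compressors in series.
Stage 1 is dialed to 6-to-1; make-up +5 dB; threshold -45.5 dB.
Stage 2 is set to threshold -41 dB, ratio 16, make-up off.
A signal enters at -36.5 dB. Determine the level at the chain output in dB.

Stage 1: overshoot 9 dB → 9/6 = 1.5 dB → -44 dB; +5 dB make-up → -39 dB.
Stage 2: overshoot 2 dB → 2/16 = 0.125 dB → -40.875 dB.

-40.875 dB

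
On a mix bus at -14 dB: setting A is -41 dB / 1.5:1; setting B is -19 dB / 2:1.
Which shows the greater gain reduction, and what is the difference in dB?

A: 27 dB over, compressed to 18 dB over, so 9 dB of GR.
B: 5 dB over, compressed to 2.5 dB over, so 2.5 dB of GR.
A applies 6.5 dB more gain reduction.

A, by 6.5 dB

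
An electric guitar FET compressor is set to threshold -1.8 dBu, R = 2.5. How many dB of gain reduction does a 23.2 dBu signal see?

23.2 dBu exceeds the threshold by 25 dB.
After 2.5:1 compression the overshoot becomes 25/2.5 = 10 dB.
Gain reduction = 25 − 10 = 15 dB.

15 dB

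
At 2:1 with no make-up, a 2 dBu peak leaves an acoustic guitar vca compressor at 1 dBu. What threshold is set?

0 dBu

Gain reduction = 2 − 1 = 1 dB; output overshoot = GR / (R − 1) = 1 / 1 = 1 dB.
Threshold = output − output overshoot = 1 − 1 = 0 dBu.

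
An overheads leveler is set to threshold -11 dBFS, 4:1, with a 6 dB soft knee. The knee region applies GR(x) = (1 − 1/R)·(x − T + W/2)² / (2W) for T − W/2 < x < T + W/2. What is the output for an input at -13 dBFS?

x − T + W/2 = -13 − (-11) + 3 = 1.
GR = (1 − 1/4) × 1² / 12 = 0.75 × 1 / 12 = 0.0625 dB.
Output = -13 − 0.0625 = -13.0625 dBFS.

-13.0625 dBFS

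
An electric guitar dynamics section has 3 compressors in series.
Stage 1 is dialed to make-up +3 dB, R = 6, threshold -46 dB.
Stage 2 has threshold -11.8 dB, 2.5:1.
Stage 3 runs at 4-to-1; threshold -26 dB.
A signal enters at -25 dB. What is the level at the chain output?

-39.5 dB

Stage 1: -25 dB is 21 dB over -46 dB; at 6:1 that becomes 3.5 dB over, giving -42.5 dB; +3 dB make-up → -39.5 dB.
Stage 2: below threshold (-39.5 ≤ -11.8); passes unchanged; output -39.5 dB.
Stage 3: -39.5 dB ≤ -26 dB, so stage 3 doesn't engage; output -39.5 dB.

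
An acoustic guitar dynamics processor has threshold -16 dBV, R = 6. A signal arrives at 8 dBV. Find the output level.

8 dBV sits 24 dB over threshold.
The 24 dB excess becomes 4 dB after 6:1 reduction.
So the level is -16 + 4 = -12 dBV.

-12 dBV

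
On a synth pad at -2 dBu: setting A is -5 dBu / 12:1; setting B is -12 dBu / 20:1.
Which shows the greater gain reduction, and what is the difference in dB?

A: overshoot 3 dB → output overshoot 0.25 dB → GR 2.75 dB.
B: overshoot 10 dB → output overshoot 0.5 dB → GR 9.5 dB.
B applies 6.75 dB more gain reduction.

B, by 6.75 dB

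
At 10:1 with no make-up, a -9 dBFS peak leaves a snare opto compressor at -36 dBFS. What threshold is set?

-39 dBFS

Input is 30 dB above T (since output overshoot × R = input overshoot: (-36 − T)·10 = -9 − T gives T = -39 dBFS).
Check: -39 + (-9 − (-39))/10 = -39 + 3 = -36 dBFS. ✓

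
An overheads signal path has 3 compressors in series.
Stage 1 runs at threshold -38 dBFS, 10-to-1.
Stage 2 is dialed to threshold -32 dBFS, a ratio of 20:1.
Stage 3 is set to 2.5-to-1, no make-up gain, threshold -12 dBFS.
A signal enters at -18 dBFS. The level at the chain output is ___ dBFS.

-36 dBFS

Stage 1: -18 dBFS is 20 dB over -38 dBFS; at 10:1 that becomes 2 dB over, giving -36 dBFS.
Stage 2: -36 dBFS is at or below the -32 dBFS threshold — no compression; output -36 dBFS.
Stage 3: -36 dBFS is at or below the -12 dBFS threshold — no compression; output -36 dBFS.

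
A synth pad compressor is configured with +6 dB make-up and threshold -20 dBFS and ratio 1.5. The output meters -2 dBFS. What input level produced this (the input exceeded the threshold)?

Before make-up, the level was -2 − 6 = -8 dBFS.
The compressed level sits -8 − (-20) = 12 dB over threshold.
Input overshoot = R × output overshoot = 18 dB → input = -20 + 18 = -2 dBFS.

-2 dBFS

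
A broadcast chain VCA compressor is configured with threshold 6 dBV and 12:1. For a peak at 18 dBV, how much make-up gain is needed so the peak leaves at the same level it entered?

Without make-up, output = threshold + overshoot/12 = 6 + 1 = 7 dBV.
Gap to target: 11 dB.

11 dB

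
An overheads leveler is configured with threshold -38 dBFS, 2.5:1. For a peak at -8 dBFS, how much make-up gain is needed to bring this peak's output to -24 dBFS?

The peak compresses to -38 + 30/2.5 = -26 dBFS.
To reach -24 dBFS requires -24 − (-26) = 2 dB of make-up.

2 dB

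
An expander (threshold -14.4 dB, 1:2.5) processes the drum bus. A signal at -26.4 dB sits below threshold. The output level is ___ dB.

-44.4 dB

The input is 12 dB below the -14.4 dB threshold.
A 1:2.5 expander multiplies undershoot by 2.5: 12 × 2.5 = 30 dB below threshold.
Output = -14.4 − 30 = -44.4 dB.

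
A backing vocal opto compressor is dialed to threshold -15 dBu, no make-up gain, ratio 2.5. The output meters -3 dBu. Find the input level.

15 dBu

That's 12 dB above the -15 dBu threshold.
Before 2.5:1 compression the overshoot was 12 × 2.5 = 30 dB, so input = -15 + 30 = 15 dBu.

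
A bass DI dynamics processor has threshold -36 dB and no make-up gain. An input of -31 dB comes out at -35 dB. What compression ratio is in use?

Input overshoot = -31 − (-36) = 5 dB; output overshoot = -35 − (-36) = 1 dB.
Ratio = 5 / 1 = 5.

5:1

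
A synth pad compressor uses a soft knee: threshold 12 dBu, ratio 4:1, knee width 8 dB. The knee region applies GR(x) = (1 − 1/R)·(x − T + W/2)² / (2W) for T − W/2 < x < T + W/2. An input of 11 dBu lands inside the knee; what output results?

10.578125 dBu

x − T + W/2 = 11 − 12 + 4 = 3.
GR = (1 − 1/4) × 3² / 16 = 0.75 × 9 / 16 = 0.421875 dB.
Output = 11 − 0.421875 = 10.578125 dBu.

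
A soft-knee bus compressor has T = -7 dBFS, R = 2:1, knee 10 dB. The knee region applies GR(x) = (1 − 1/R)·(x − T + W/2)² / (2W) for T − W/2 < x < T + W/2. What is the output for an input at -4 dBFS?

-5.6 dBFS

x − T + W/2 = -4 − (-7) + 5 = 8.
GR = (1 − 1/2) × 8² / 20 = 0.5 × 64 / 20 = 1.6 dB.
Output = -4 − 1.6 = -5.6 dBFS.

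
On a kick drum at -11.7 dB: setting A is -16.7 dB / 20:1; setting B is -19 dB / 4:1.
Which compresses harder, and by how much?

B, by 0.725 dB

A: 5 dB over, compressed to 0.25 dB over, so 4.75 dB of GR.
B: 7.3 dB over, compressed to 1.825 dB over, so 5.475 dB of GR.
B applies 0.725 dB more gain reduction.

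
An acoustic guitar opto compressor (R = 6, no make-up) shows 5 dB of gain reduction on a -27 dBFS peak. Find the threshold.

Let T be the threshold. Output overshoot = (input overshoot)/R, so -32 − T = (-27 − T)/6.
6·(-32 − T) = -27 − T → 5·T = -192 − (-27) = -165.
T = -165/5 = -33 dBFS.

-33 dBFS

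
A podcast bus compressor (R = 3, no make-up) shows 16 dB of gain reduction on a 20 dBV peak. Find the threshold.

-4 dBV

Input is 24 dB above T (since output overshoot × R = input overshoot: (4 − T)·3 = 20 − T gives T = -4 dBV).
Check: -4 + (20 − (-4))/3 = -4 + 8 = 4 dBV. ✓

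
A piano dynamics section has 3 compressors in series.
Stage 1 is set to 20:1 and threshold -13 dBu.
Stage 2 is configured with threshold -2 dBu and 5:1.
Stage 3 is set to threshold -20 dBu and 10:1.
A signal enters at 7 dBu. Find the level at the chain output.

-19.2 dBu

Stage 1: overshoot 20 dB → 20/20 = 1 dB → -12 dBu.
Stage 2: -12 dBu is at or below the -2 dBu threshold — no compression; output -12 dBu.
Stage 3: overshoot 8 dB → 8/10 = 0.8 dB → -19.2 dBu.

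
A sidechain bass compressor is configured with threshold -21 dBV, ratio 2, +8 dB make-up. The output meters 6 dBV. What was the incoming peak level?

Before make-up, the level was 6 − 8 = -2 dBV.
Post-compression overshoot = -2 − (-21) = 19 dB.
Input overshoot = R × output overshoot = 38 dB → input = -21 + 38 = 17 dBV.

17 dBV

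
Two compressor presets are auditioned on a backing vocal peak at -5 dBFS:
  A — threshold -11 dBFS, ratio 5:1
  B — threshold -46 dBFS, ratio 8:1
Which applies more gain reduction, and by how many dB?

A: 6 dB over, compressed to 1.2 dB over, so 4.8 dB of GR.
B: 41 dB over, compressed to 5.125 dB over, so 35.875 dB of GR.
Difference: 31.075 dB in favour of B.

B, by 31.075 dB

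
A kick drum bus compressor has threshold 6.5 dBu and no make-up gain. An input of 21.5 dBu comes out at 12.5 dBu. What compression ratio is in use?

2.5:1

Input overshoot = 21.5 − 6.5 = 15 dB; output overshoot = 12.5 − 6.5 = 6 dB.
Ratio = 15 / 6 = 2.5.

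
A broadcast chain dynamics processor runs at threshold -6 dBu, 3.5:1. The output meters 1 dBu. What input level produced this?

18.5 dBu

Post-compression overshoot = 1 − (-6) = 7 dB.
Undo the ratio: input overshoot = 7 × 3.5 = 24.5 dB, giving input = 18.5 dBu.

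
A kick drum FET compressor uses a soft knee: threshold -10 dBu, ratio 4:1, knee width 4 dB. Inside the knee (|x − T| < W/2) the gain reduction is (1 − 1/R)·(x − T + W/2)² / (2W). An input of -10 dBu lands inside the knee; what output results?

x − T + W/2 = -10 − (-10) + 2 = 2.
GR = (1 − 1/4) × 2² / 8 = 0.75 × 4 / 8 = 0.375 dB.
Output = -10 − 0.375 = -10.375 dBu.

-10.375 dBu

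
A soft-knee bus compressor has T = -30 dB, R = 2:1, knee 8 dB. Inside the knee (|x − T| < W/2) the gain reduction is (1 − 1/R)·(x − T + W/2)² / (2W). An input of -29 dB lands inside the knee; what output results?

-29.78125 dB

x − T + W/2 = -29 − (-30) + 4 = 5.
GR = (1 − 1/2) × 5² / 16 = 0.5 × 25 / 16 = 0.78125 dB.
Output = -29 − 0.78125 = -29.78125 dB.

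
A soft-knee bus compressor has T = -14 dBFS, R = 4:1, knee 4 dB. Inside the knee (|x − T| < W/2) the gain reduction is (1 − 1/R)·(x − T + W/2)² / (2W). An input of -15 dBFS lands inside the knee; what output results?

-15.09375 dBFS

x − T + W/2 = -15 − (-14) + 2 = 1.
GR = (1 − 1/4) × 1² / 8 = 0.75 × 1 / 8 = 0.09375 dB.
Output = -15 − 0.09375 = -15.09375 dBFS.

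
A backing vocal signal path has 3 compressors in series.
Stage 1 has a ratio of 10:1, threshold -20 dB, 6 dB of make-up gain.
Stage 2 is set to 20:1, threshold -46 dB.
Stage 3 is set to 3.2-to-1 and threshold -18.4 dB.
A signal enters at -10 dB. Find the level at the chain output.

-44.35 dB

Stage 1: overshoot 10 dB → 10/10 = 1 dB → -19 dB; +6 dB make-up → -13 dB.
Stage 2: 33 dB above -46 dB, reduced 20:1 to 1.65 dB above → -44.35 dB.
Stage 3: -44.35 dB is at or below the -18.4 dB threshold — no compression; output -44.35 dB.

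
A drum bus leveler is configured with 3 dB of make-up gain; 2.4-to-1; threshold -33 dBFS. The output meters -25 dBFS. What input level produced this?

-21 dBFS

Stripping the +3 dB make-up gives -28 dBFS at the gain stage.
The compressed level sits -28 − (-33) = 5 dB over threshold.
Undo the ratio: input overshoot = 5 × 2.4 = 12 dB, giving input = -21 dBFS.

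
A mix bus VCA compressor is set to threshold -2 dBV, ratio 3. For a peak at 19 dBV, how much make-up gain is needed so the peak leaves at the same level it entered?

Overshoot 21 dB → 21/3 = 7 dB after compression, so the compressed level is -2 + 7 = 5 dBV.
Make-up = target − compressed = 19 − 5 = 14 dB.

14 dB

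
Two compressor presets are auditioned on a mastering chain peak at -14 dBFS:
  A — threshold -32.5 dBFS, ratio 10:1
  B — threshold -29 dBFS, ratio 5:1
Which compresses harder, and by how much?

A, by 4.65 dB

A: 18.5 dB over, compressed to 1.85 dB over, so 16.65 dB of GR.
B: 15 dB over, compressed to 3 dB over, so 12 dB of GR.
A applies 4.65 dB more gain reduction.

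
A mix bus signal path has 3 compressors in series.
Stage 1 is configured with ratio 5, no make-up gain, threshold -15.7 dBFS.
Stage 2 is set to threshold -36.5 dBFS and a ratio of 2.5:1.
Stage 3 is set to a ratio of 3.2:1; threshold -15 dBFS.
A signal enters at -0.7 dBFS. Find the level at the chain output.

Stage 1: overshoot 15 dB → 15/5 = 3 dB → -12.7 dBFS.
Stage 2: overshoot 23.8 dB → 23.8/2.5 = 9.52 dB → -26.98 dBFS.
Stage 3: below threshold (-26.98 ≤ -15); passes unchanged; output -26.98 dBFS.

-26.98 dBFS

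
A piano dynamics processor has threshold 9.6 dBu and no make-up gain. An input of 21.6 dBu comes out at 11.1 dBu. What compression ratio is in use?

Input overshoot = 21.6 − 9.6 = 12 dB; output overshoot = 11.1 − 9.6 = 1.5 dB.
Ratio = 12 / 1.5 = 8.

8:1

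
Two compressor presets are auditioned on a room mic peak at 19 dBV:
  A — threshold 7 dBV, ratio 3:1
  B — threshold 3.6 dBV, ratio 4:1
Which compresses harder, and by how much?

A: GR = 12 − 12/3 = 8 dB.
B: GR = 15.4 − 15.4/4 = 11.55 dB.
B applies 3.55 dB more gain reduction.

B, by 3.55 dB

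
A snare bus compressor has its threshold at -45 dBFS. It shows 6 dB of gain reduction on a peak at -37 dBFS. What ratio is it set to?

Input overshoot = -37 − (-45) = 8 dB.
Output overshoot = 8 − 6 = 2 dB.
Ratio = input overshoot / output overshoot = 8 / 2 = 4.

4:1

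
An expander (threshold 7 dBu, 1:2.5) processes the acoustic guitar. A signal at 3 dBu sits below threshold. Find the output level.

Below threshold, a 1:2.5 expander applies gain = (2.5−1)×(T − x) of attenuation.
(2.5−1) × 4 = 6 dB, so output = 3 − 6 = -3 dBu.

-3 dBu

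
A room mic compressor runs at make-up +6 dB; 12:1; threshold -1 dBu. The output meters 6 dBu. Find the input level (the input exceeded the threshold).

11 dBu

Stripping the +6 dB make-up gives 0 dBu at the gain stage.
Post-compression overshoot = 0 − (-1) = 1 dB.
Before 12:1 compression the overshoot was 1 × 12 = 12 dB, so input = -1 + 12 = 11 dBu.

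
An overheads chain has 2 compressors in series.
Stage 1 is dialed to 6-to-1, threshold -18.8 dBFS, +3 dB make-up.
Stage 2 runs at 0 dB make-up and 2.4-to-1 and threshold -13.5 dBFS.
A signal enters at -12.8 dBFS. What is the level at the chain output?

Stage 1: -12.8 dBFS is 6 dB over -18.8 dBFS; at 6:1 that becomes 1 dB over, giving -17.8 dBFS; +3 dB make-up → -14.8 dBFS.
Stage 2: -14.8 dBFS ≤ -13.5 dBFS, so stage 2 doesn't engage; output -14.8 dBFS.

-14.8 dBFS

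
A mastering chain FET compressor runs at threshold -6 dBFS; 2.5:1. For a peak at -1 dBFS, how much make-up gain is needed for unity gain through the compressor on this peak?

3 dB

Without make-up, output = threshold + overshoot/2.5 = -6 + 2 = -4 dBFS.
Gap to target: 3 dB.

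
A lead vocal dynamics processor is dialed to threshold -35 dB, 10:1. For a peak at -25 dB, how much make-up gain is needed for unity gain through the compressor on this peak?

9 dB

Without make-up, output = threshold + overshoot/10 = -35 + 1 = -34 dB.
Gap to target: 9 dB.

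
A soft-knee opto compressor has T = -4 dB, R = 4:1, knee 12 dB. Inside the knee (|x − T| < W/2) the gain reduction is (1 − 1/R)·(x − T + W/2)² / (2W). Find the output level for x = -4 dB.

-5.125 dB

x − T + W/2 = -4 − (-4) + 6 = 6.
GR = (1 − 1/4) × 6² / 24 = 0.75 × 36 / 24 = 1.125 dB.
Output = -4 − 1.125 = -5.125 dB.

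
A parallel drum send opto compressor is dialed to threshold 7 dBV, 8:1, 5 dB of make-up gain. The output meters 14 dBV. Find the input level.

Before make-up, the level was 14 − 5 = 9 dBV.
That's 2 dB above the 7 dBV threshold.
Before 8:1 compression the overshoot was 2 × 8 = 16 dB, so input = 7 + 16 = 23 dBV.

23 dBV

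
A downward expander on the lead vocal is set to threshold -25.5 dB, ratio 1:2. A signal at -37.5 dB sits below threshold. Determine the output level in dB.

Undershoot = (-25.5) − (-37.5) = 12 dB.
At 1:2, that expands to 24 dB under threshold.
Output = -25.5 − 24 = -49.5 dB.

-49.5 dB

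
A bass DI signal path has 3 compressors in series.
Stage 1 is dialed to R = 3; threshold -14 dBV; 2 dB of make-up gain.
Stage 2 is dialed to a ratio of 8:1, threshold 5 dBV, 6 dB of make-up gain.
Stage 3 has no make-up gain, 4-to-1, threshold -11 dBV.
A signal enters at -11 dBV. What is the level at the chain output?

Stage 1: 3 dB above -14 dBV, reduced 3:1 to 1 dB above → -13 dBV; +2 dB make-up → -11 dBV.
Stage 2: -11 dBV ≤ 5 dBV, so stage 2 doesn't engage; make-up brings it to -5 dBV.
Stage 3: overshoot 6 dB → 6/4 = 1.5 dB → -9.5 dBV.

-9.5 dBV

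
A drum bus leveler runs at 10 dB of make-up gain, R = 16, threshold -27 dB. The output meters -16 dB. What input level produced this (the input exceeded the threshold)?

Before make-up, the level was -16 − 10 = -26 dB.
Post-compression overshoot = -26 − (-27) = 1 dB.
Before 16:1 compression the overshoot was 1 × 16 = 16 dB, so input = -27 + 16 = -11 dB.

-11 dB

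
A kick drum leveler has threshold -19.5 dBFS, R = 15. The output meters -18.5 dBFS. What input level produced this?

The compressed level sits -18.5 − (-19.5) = 1 dB over threshold.
Before 15:1 compression the overshoot was 1 × 15 = 15 dB, so input = -19.5 + 15 = -4.5 dBFS.

-4.5 dBFS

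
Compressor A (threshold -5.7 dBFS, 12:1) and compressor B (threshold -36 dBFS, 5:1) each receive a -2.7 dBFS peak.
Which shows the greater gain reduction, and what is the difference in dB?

A: overshoot 3 dB → output overshoot 0.25 dB → GR 2.75 dB.
B: overshoot 33.3 dB → output overshoot 6.66 dB → GR 26.64 dB.
B applies 23.89 dB more gain reduction.

B, by 23.89 dB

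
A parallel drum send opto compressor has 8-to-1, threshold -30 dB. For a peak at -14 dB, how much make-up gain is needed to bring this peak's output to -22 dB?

Without make-up, output = threshold + overshoot/8 = -30 + 2 = -28 dB.
Gap to target: 6 dB.

6 dB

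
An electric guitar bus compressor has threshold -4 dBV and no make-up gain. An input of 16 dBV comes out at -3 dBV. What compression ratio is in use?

20:1

Input overshoot = 16 − (-4) = 20 dB; output overshoot = -3 − (-4) = 1 dB.
Ratio = 20 / 1 = 20.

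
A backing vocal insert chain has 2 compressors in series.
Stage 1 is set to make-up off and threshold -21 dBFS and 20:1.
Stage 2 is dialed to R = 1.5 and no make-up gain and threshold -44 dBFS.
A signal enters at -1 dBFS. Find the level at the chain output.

Stage 1: -1 dBFS is 20 dB over -21 dBFS; at 20:1 that becomes 1 dB over, giving -20 dBFS.
Stage 2: 24 dB above -44 dBFS, reduced 1.5:1 to 16 dB above → -28 dBFS.

-28 dBFS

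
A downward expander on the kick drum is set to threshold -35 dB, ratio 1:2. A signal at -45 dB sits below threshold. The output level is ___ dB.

Below threshold, a 1:2 expander applies gain = (2−1)×(T − x) of attenuation.
(2−1) × 10 = 10 dB, so output = -45 − 10 = -55 dB.

-55 dB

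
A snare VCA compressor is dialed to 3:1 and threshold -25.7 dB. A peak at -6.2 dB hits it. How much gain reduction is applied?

13 dB

-6.2 dB exceeds the threshold by 19.5 dB.
After 3:1 compression the overshoot becomes 19.5/3 = 6.5 dB.
So the signal is attenuated by 19.5 − 6.5 = 13 dB.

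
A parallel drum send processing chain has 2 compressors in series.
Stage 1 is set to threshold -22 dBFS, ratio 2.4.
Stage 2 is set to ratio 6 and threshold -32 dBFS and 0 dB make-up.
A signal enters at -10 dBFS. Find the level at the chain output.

-29.5 dBFS

Stage 1: overshoot 12 dB → 12/2.4 = 5 dB → -17 dBFS.
Stage 2: -17 dBFS is 15 dB over -32 dBFS; at 6:1 that becomes 2.5 dB over, giving -29.5 dBFS.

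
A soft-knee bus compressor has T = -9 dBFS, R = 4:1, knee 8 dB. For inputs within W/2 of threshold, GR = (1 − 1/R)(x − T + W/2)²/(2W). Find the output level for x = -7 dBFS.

-8.6875 dBFS

x − T + W/2 = -7 − (-9) + 4 = 6.
GR = (1 − 1/4) × 6² / 16 = 0.75 × 36 / 16 = 1.6875 dB.
Output = -7 − 1.6875 = -8.6875 dBFS.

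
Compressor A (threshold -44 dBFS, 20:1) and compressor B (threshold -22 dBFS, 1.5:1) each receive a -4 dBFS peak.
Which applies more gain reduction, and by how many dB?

A: 40 dB over, compressed to 2 dB over, so 38 dB of GR.
B: 18 dB over, compressed to 12 dB over, so 6 dB of GR.
Difference: 32 dB in favour of A.

A, by 32 dB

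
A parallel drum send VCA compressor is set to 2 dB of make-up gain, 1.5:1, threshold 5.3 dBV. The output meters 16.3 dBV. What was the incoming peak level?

18.8 dBV

Remove make-up: 16.3 − 2 = 14.3 dBV.
The compressed level sits 14.3 − 5.3 = 9 dB over threshold.
Input overshoot = R × output overshoot = 13.5 dB → input = 5.3 + 13.5 = 18.8 dBV.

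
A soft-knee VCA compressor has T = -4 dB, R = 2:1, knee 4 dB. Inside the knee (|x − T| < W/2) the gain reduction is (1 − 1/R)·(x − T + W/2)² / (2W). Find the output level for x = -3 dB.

x − T + W/2 = -3 − (-4) + 2 = 3.
GR = (1 − 1/2) × 3² / 8 = 0.5 × 9 / 8 = 0.5625 dB.
Output = -3 − 0.5625 = -3.5625 dB.

-3.5625 dB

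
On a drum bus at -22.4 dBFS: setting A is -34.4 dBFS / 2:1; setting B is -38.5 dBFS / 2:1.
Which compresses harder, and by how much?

A: 12 dB over, compressed to 6 dB over, so 6 dB of GR.
B: 16.1 dB over, compressed to 8.05 dB over, so 8.05 dB of GR.
B applies 2.05 dB more gain reduction.

B, by 2.05 dB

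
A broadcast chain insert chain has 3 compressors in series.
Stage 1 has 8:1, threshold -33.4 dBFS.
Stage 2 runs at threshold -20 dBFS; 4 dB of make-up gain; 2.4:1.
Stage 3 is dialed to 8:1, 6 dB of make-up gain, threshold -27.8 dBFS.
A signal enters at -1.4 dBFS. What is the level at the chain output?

Stage 1: overshoot 32 dB → 32/8 = 4 dB → -29.4 dBFS.
Stage 2: -29.4 dBFS is at or below the -20 dBFS threshold — no compression; make-up brings it to -25.4 dBFS.
Stage 3: overshoot 2.4 dB → 2.4/8 = 0.3 dB → -27.5 dBFS; +6 dB make-up → -21.5 dBFS.

-21.5 dBFS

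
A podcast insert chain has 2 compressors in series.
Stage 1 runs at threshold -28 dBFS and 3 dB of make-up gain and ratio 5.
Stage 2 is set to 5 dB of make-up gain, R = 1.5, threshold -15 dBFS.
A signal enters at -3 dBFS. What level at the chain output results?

-15 dBFS

Stage 1: 25 dB above -28 dBFS, reduced 5:1 to 5 dB above → -23 dBFS; +3 dB make-up → -20 dBFS.
Stage 2: below threshold (-20 ≤ -15); passes unchanged; make-up brings it to -15 dBFS.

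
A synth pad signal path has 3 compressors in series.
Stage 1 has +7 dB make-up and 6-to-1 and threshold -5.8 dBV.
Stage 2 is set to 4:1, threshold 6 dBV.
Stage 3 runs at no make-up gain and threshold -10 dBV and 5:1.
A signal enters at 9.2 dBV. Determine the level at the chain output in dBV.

-7.26 dBV

Stage 1: 9.2 dBV is 15 dB over -5.8 dBV; at 6:1 that becomes 2.5 dB over, giving -3.3 dBV; +7 dB make-up → 3.7 dBV.
Stage 2: 3.7 dBV ≤ 6 dBV, so stage 2 doesn't engage; output 3.7 dBV.
Stage 3: overshoot 13.7 dB → 13.7/5 = 2.74 dB → -7.26 dBV.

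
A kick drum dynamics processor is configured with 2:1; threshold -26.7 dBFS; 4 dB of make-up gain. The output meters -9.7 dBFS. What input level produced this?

Stripping the +4 dB make-up gives -13.7 dBFS at the gain stage.
That's 13 dB above the -26.7 dBFS threshold.
Undo the ratio: input overshoot = 13 × 2 = 26 dB, giving input = -0.7 dBFS.

-0.7 dBFS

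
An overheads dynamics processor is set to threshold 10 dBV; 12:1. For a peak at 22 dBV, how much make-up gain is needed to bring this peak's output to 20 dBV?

9 dB

Overshoot 12 dB → 12/12 = 1 dB after compression, so the compressed level is 10 + 1 = 11 dBV.
Make-up = target − compressed = 20 − 11 = 9 dB.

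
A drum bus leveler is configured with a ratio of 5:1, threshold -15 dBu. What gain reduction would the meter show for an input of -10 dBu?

-10 dBu exceeds the threshold by 5 dB.
A 5:1 ratio leaves 1 dB of that excess.
Gain reduction = 5 − 1 = 4 dB.

4 dB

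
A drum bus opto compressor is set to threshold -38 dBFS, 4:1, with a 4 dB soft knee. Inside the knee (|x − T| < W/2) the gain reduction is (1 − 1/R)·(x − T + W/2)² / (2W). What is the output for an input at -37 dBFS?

-37.84375 dBFS

x − T + W/2 = -37 − (-38) + 2 = 3.
GR = (1 − 1/4) × 3² / 8 = 0.75 × 9 / 8 = 0.84375 dB.
Output = -37 − 0.84375 = -37.84375 dBFS.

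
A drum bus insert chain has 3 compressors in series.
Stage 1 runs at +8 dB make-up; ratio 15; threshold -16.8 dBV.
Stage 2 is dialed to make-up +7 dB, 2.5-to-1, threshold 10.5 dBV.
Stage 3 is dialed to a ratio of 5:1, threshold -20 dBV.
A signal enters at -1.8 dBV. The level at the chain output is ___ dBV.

Stage 1: overshoot 15 dB → 15/15 = 1 dB → -15.8 dBV; +8 dB make-up → -7.8 dBV.
Stage 2: -7.8 dBV ≤ 10.5 dBV, so stage 2 doesn't engage; make-up brings it to -0.8 dBV.
Stage 3: overshoot 19.2 dB → 19.2/5 = 3.84 dB → -16.16 dBV.

-16.16 dBV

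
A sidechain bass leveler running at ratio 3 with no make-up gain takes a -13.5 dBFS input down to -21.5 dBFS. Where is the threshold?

-25.5 dBFS

Input is 12 dB above T (since output overshoot × R = input overshoot: (-21.5 − T)·3 = -13.5 − T gives T = -25.5 dBFS).
Check: -25.5 + (-13.5 − (-25.5))/3 = -25.5 + 4 = -21.5 dBFS. ✓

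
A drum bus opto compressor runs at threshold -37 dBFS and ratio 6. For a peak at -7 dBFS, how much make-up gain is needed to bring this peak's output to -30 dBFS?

The peak compresses to -37 + 30/6 = -32 dBFS.
To reach -30 dBFS requires -30 − (-32) = 2 dB of make-up.

2 dB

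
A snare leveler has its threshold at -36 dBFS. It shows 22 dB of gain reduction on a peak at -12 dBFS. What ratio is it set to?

Input overshoot = -12 − (-36) = 24 dB.
Output overshoot = 24 − 22 = 2 dB.
Ratio = input overshoot / output overshoot = 24 / 2 = 12.

12:1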